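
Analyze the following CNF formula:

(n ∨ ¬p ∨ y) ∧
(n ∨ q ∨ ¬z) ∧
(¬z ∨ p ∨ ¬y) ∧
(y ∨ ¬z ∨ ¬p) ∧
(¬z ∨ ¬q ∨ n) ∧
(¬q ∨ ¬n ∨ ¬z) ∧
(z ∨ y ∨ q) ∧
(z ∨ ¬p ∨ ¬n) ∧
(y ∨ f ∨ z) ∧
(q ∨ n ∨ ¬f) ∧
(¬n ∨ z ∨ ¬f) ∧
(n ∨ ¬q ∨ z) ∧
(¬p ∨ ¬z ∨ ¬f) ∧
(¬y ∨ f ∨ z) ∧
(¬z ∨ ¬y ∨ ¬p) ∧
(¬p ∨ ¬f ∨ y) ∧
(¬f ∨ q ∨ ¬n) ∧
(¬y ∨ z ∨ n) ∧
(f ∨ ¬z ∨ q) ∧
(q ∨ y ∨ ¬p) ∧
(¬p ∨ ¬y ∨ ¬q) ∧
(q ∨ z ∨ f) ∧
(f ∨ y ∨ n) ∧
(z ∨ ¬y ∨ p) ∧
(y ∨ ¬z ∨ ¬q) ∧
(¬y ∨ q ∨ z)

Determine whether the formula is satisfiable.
No

No, the formula is not satisfiable.

No assignment of truth values to the variables can make all 26 clauses true simultaneously.

The formula is UNSAT (unsatisfiable).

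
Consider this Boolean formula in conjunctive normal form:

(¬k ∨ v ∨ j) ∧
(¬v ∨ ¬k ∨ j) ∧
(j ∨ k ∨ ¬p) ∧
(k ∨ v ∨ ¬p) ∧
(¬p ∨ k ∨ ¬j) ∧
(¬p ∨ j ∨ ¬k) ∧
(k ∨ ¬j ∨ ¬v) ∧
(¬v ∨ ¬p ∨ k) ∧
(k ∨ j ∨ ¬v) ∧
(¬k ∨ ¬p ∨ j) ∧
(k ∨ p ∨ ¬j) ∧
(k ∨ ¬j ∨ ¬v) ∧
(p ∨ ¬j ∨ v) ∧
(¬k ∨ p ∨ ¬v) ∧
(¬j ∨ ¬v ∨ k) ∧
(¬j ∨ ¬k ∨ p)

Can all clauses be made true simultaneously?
Yes

Yes, the formula is satisfiable.

One satisfying assignment is: k=False, j=False, p=False, v=False

Verification: With this assignment, all 16 clauses evaluate to true.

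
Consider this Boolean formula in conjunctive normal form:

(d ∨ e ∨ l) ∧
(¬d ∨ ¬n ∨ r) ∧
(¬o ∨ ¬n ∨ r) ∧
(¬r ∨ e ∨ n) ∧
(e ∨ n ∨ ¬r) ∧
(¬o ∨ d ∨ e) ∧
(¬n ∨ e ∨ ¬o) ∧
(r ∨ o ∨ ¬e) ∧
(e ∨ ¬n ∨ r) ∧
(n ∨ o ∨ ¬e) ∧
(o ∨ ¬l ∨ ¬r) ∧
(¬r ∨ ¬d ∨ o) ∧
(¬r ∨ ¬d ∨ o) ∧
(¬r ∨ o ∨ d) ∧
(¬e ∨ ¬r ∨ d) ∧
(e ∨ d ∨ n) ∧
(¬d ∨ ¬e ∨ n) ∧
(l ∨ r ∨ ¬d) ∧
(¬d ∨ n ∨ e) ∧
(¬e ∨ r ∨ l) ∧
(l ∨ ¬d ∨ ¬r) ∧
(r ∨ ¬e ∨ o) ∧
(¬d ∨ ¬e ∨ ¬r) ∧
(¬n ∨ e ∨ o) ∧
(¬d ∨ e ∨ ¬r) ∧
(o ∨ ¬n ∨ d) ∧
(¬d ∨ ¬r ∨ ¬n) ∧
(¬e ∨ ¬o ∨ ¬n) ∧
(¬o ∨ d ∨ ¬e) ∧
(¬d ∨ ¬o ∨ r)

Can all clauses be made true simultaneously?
No

No, the formula is not satisfiable.

No assignment of truth values to the variables can make all 30 clauses true simultaneously.

The formula is UNSAT (unsatisfiable).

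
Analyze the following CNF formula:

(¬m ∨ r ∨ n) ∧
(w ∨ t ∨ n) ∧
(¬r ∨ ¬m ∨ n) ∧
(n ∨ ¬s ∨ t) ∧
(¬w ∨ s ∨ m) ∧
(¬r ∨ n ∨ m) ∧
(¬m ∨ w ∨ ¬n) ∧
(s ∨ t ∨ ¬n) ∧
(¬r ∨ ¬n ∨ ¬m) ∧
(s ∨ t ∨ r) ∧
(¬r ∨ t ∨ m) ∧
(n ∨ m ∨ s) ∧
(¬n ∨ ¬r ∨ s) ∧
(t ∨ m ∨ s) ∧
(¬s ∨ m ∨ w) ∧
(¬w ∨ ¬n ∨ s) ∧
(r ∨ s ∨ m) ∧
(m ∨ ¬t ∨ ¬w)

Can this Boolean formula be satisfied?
Yes

Yes, the formula is satisfiable.

One satisfying assignment is: s=True, n=True, t=False, m=False, r=False, w=True

Verification: With this assignment, all 18 clauses evaluate to true.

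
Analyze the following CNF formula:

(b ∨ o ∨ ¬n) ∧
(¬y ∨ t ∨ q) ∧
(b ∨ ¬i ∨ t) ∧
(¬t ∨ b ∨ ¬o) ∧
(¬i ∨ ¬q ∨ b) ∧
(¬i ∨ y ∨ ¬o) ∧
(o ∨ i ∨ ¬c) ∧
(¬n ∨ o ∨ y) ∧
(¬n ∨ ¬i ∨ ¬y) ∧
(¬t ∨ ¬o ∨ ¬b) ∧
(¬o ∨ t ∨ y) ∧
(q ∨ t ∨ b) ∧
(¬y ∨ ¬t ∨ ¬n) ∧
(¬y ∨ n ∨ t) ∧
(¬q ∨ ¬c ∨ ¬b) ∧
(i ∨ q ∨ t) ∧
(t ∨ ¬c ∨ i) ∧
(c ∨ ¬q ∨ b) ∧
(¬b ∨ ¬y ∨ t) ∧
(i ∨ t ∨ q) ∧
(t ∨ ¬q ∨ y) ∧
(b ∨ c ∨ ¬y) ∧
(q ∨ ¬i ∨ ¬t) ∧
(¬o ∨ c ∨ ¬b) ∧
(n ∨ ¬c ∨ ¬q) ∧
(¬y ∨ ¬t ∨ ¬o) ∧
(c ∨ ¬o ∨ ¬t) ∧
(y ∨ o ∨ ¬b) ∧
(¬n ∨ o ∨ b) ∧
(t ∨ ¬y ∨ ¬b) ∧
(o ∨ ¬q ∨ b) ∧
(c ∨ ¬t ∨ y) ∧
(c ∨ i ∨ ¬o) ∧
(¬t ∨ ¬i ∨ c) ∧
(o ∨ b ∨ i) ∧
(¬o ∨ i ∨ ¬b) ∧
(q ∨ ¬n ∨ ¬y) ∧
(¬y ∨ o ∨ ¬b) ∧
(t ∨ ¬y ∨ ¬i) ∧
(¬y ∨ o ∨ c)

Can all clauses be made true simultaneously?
No

No, the formula is not satisfiable.

No assignment of truth values to the variables can make all 40 clauses true simultaneously.

The formula is UNSAT (unsatisfiable).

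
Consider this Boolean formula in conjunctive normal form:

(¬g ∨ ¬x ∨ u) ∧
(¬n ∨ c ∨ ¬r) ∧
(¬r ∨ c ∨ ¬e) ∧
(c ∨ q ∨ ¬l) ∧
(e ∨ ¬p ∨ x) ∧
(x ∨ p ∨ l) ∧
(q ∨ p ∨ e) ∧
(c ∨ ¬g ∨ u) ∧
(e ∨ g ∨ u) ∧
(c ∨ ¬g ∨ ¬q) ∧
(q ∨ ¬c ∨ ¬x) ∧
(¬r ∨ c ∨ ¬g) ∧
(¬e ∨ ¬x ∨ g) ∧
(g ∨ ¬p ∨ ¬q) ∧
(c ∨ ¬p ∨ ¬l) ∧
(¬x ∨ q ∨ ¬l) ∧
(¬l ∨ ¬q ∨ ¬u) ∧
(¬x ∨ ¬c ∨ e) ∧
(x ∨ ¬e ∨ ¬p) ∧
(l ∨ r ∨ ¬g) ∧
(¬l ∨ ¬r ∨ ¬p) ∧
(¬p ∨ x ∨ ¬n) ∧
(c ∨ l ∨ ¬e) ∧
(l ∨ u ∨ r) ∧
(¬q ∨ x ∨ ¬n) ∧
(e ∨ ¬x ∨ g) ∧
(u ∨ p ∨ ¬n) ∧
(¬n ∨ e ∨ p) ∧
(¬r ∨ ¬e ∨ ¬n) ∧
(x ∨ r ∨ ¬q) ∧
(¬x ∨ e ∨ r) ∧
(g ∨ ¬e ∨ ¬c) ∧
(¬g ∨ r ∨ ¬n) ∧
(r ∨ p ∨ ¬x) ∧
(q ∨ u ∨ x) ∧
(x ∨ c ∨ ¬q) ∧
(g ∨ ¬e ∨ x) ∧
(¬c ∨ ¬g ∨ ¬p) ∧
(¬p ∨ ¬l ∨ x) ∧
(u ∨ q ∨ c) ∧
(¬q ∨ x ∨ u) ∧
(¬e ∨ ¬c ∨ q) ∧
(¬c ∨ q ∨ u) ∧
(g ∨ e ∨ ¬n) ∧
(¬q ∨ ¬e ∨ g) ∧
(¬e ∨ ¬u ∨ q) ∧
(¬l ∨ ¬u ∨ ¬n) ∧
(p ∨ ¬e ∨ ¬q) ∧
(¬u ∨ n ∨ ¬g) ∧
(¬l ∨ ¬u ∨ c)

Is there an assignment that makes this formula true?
No

No, the formula is not satisfiable.

No assignment of truth values to the variables can make all 50 clauses true simultaneously.

The formula is UNSAT (unsatisfiable).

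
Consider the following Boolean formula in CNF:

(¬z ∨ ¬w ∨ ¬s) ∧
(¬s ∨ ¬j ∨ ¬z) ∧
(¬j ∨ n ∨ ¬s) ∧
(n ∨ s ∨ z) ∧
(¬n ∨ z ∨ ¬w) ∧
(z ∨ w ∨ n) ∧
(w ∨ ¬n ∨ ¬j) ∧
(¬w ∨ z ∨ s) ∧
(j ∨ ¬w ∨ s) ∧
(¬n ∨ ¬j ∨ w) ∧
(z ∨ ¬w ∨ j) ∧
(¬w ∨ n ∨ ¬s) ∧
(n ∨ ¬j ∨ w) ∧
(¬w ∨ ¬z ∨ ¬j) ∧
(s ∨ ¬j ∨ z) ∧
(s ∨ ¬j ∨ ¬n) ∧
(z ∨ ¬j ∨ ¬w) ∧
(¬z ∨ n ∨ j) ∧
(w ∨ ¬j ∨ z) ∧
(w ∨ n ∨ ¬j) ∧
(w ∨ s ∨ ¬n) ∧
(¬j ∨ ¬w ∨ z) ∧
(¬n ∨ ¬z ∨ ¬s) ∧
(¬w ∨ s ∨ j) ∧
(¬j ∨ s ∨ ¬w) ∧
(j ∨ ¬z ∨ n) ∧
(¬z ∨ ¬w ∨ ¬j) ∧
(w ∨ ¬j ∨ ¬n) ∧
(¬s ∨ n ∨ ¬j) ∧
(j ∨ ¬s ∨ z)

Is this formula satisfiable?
No

No, the formula is not satisfiable.

No assignment of truth values to the variables can make all 30 clauses true simultaneously.

The formula is UNSAT (unsatisfiable).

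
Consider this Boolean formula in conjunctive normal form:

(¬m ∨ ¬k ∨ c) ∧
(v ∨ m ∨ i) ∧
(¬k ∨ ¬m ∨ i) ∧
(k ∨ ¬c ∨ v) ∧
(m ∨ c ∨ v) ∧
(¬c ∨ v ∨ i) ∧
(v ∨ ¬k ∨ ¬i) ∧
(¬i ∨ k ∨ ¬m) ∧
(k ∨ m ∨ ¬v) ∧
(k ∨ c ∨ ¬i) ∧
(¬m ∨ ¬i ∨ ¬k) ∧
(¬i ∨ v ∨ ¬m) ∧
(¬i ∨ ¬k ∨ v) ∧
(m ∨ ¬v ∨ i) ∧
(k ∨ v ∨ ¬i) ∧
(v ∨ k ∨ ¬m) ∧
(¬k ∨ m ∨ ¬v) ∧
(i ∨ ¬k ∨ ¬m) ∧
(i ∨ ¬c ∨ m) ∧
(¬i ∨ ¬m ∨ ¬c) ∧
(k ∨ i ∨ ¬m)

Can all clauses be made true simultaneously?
No

No, the formula is not satisfiable.

No assignment of truth values to the variables can make all 21 clauses true simultaneously.

The formula is UNSAT (unsatisfiable).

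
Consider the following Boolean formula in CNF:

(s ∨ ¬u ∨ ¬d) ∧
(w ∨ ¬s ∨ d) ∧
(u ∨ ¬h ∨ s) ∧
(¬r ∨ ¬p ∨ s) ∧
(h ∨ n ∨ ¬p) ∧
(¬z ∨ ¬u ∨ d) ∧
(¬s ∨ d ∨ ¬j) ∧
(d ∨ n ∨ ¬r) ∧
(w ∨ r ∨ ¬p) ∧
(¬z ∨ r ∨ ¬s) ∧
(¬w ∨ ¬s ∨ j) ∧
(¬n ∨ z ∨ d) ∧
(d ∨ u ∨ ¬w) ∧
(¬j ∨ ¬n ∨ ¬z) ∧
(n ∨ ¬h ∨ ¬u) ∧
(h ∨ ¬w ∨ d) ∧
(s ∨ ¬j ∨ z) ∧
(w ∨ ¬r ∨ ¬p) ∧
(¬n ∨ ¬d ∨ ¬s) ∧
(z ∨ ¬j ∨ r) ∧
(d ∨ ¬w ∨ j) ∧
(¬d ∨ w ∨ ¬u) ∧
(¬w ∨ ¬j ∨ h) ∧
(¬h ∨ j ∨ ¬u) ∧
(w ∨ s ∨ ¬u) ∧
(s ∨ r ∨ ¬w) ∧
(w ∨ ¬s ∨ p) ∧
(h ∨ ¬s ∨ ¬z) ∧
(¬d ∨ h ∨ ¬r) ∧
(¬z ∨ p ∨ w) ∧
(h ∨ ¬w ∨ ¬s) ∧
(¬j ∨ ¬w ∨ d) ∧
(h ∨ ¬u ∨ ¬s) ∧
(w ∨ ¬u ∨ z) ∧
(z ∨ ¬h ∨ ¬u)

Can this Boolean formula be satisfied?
Yes

Yes, the formula is satisfiable.

One satisfying assignment is: j=False, w=False, s=False, z=False, p=False, u=False, h=False, r=False, n=False, d=False

Verification: With this assignment, all 35 clauses evaluate to true.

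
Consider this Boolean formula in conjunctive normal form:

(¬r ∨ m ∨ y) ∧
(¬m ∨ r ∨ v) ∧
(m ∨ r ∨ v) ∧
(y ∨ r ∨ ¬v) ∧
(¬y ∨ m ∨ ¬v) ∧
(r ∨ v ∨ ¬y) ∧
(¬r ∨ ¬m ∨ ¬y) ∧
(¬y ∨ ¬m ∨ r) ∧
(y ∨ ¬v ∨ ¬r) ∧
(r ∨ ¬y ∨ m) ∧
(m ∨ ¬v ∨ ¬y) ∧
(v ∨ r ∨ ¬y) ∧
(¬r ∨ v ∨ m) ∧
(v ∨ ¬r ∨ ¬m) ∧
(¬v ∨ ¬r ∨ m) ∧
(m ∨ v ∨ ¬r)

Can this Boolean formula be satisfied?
No

No, the formula is not satisfiable.

No assignment of truth values to the variables can make all 16 clauses true simultaneously.

The formula is UNSAT (unsatisfiable).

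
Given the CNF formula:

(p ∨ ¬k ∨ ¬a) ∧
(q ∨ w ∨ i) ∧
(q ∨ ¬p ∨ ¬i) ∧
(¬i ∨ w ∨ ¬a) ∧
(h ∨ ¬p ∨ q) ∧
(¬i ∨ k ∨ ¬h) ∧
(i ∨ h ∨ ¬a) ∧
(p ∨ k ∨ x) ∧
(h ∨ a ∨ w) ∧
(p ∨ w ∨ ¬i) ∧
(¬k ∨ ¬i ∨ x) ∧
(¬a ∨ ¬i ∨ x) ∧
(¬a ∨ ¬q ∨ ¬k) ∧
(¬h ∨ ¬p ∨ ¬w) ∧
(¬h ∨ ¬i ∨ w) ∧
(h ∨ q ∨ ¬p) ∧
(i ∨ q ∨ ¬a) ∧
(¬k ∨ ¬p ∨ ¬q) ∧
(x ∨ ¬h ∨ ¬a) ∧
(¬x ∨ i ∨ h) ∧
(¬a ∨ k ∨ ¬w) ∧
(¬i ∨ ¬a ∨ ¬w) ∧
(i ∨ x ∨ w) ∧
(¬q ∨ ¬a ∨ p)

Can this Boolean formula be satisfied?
Yes

Yes, the formula is satisfiable.

One satisfying assignment is: h=True, a=False, k=True, x=True, p=False, i=False, q=True, w=False

Verification: With this assignment, all 24 clauses evaluate to true.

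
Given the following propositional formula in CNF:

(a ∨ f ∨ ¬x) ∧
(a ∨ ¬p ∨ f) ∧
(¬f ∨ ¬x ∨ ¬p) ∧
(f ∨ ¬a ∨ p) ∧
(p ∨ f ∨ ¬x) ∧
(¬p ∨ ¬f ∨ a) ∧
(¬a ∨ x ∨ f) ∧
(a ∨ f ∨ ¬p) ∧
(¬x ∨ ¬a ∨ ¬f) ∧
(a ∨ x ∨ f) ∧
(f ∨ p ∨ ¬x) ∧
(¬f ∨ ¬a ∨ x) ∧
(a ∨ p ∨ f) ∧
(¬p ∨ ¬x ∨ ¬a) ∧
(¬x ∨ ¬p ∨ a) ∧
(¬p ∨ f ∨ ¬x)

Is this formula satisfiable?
Yes

Yes, the formula is satisfiable.

One satisfying assignment is: a=False, x=False, p=False, f=True

Verification: With this assignment, all 16 clauses evaluate to true.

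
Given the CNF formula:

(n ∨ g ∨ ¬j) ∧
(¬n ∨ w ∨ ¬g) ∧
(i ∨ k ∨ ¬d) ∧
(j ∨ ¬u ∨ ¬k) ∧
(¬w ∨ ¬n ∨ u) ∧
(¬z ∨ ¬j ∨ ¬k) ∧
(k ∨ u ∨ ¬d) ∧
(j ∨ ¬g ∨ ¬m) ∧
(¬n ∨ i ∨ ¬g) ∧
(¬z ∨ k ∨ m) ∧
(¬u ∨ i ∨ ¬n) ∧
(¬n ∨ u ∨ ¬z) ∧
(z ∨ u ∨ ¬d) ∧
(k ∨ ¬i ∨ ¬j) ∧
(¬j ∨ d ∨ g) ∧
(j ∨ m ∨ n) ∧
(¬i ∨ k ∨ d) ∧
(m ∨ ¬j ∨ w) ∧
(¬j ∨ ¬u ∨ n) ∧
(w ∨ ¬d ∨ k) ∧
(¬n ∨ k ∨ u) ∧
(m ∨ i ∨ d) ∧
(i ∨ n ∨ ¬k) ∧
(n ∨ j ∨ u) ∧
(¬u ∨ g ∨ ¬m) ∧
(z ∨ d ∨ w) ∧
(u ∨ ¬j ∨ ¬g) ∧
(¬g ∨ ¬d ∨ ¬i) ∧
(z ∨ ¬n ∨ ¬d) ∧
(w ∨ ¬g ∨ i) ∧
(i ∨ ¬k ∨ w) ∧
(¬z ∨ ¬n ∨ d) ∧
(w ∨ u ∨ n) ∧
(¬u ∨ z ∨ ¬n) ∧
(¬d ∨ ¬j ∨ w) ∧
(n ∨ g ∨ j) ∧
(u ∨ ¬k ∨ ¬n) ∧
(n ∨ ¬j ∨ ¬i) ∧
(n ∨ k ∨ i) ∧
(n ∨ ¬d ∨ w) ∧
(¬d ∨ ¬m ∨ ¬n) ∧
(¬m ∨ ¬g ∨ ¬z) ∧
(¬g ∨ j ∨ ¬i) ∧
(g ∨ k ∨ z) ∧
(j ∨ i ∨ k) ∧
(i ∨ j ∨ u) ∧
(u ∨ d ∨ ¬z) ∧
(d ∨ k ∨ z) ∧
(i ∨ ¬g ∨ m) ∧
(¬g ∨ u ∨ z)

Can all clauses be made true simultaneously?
No

No, the formula is not satisfiable.

No assignment of truth values to the variables can make all 50 clauses true simultaneously.

The formula is UNSAT (unsatisfiable).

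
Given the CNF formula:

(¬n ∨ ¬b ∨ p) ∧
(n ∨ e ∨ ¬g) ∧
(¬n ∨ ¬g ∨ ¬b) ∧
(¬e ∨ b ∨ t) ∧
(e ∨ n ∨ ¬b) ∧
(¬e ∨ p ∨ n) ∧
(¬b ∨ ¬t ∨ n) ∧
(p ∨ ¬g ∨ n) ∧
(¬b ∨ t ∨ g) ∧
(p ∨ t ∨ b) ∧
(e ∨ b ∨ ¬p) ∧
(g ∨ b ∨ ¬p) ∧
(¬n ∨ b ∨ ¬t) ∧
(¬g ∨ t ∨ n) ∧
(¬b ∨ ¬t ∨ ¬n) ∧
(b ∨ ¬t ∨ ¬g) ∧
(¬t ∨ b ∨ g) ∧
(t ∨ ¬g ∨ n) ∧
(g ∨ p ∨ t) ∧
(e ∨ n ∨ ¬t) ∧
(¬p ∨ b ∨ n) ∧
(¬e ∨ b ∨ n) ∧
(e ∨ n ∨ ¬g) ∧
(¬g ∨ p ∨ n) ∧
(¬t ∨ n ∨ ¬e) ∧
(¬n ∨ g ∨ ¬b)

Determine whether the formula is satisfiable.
No

No, the formula is not satisfiable.

No assignment of truth values to the variables can make all 26 clauses true simultaneously.

The formula is UNSAT (unsatisfiable).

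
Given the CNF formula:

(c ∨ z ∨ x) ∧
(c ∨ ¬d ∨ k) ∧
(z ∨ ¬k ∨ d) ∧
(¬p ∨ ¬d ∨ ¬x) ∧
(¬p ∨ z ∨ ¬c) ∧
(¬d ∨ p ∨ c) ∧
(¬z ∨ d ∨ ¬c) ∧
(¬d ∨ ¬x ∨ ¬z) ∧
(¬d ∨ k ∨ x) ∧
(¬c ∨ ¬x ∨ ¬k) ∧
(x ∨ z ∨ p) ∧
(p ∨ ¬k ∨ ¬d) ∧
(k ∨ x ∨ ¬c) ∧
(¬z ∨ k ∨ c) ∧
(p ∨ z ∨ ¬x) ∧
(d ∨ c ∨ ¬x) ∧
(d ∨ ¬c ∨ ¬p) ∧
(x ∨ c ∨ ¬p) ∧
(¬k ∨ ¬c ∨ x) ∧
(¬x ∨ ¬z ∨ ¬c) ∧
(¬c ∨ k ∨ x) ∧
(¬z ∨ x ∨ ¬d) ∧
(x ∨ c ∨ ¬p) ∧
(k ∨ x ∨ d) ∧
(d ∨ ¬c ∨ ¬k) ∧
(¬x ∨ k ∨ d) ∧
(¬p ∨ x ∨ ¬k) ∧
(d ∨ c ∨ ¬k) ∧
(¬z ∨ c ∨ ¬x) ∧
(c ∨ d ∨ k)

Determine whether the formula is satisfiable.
No

No, the formula is not satisfiable.

No assignment of truth values to the variables can make all 30 clauses true simultaneously.

The formula is UNSAT (unsatisfiable).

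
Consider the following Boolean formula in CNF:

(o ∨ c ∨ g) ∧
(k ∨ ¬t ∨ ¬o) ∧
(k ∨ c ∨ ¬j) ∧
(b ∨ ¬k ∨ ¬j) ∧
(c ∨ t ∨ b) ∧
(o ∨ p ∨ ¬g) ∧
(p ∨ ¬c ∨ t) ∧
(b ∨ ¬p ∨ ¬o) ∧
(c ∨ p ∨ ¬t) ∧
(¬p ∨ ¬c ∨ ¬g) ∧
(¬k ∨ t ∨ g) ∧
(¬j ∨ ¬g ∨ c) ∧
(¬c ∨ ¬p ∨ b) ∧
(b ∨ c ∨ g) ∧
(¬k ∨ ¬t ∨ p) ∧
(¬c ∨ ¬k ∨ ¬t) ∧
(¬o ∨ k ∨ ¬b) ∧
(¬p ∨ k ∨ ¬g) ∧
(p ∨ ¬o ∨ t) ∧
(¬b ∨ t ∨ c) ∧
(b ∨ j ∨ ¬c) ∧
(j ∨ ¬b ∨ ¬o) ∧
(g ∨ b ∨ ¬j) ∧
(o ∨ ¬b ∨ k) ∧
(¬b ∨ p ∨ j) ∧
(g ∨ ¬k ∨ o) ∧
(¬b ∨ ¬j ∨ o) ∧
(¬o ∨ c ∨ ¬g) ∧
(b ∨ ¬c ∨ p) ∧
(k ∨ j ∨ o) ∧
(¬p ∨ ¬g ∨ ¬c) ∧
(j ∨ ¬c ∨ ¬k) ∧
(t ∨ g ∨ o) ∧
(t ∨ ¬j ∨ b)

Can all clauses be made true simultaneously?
Yes

Yes, the formula is satisfiable.

One satisfying assignment is: o=False, g=True, c=False, b=False, k=True, j=False, p=True, t=True

Verification: With this assignment, all 34 clauses evaluate to true.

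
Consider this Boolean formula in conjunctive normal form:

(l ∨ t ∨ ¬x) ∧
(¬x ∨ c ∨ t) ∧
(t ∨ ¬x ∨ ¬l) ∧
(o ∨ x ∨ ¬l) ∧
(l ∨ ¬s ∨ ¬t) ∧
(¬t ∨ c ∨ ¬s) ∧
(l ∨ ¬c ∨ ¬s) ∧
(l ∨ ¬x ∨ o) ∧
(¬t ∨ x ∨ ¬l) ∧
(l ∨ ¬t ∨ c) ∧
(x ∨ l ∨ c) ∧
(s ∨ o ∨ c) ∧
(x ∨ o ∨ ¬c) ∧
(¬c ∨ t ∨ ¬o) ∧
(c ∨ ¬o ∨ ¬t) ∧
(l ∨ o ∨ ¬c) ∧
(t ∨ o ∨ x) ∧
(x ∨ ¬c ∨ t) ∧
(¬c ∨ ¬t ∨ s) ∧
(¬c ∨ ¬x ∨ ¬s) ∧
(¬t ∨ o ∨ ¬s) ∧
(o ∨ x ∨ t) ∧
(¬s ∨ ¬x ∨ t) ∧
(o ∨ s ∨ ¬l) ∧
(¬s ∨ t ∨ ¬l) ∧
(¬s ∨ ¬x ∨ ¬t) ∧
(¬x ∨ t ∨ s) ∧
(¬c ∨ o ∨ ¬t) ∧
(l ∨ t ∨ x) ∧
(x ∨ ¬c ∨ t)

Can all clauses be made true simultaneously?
Yes

Yes, the formula is satisfiable.

One satisfying assignment is: o=True, s=False, c=False, t=False, x=False, l=True

Verification: With this assignment, all 30 clauses evaluate to true.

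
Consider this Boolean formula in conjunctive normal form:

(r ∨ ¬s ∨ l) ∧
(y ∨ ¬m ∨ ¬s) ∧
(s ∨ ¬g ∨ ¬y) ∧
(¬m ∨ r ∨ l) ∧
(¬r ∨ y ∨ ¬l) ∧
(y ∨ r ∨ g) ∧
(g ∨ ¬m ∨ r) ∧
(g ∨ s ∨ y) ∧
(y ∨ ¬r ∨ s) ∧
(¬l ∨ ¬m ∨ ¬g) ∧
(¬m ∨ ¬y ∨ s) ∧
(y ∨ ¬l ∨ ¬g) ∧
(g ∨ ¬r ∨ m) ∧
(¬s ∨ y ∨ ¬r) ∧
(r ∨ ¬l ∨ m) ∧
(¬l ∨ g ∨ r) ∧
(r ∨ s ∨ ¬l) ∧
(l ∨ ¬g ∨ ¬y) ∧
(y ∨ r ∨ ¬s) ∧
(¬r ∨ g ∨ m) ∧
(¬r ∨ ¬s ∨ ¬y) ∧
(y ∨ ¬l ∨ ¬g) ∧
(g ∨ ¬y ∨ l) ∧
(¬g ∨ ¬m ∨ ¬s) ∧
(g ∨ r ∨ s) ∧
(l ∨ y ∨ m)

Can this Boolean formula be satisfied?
No

No, the formula is not satisfiable.

No assignment of truth values to the variables can make all 26 clauses true simultaneously.

The formula is UNSAT (unsatisfiable).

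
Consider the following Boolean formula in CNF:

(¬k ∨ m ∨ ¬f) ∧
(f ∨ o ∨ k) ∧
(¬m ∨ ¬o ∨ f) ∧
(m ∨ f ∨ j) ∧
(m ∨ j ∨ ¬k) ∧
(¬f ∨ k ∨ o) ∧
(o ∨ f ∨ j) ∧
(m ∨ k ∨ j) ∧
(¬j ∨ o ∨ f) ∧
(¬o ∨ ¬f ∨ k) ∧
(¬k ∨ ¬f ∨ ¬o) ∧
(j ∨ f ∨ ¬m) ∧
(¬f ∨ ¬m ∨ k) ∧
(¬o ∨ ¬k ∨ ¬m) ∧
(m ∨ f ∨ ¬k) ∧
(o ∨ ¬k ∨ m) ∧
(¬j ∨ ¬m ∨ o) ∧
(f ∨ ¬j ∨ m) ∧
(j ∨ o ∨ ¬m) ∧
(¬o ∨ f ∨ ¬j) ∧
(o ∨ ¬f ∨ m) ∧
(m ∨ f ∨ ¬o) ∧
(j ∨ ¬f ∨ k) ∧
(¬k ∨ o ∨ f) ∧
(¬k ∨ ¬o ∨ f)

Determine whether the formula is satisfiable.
No

No, the formula is not satisfiable.

No assignment of truth values to the variables can make all 25 clauses true simultaneously.

The formula is UNSAT (unsatisfiable).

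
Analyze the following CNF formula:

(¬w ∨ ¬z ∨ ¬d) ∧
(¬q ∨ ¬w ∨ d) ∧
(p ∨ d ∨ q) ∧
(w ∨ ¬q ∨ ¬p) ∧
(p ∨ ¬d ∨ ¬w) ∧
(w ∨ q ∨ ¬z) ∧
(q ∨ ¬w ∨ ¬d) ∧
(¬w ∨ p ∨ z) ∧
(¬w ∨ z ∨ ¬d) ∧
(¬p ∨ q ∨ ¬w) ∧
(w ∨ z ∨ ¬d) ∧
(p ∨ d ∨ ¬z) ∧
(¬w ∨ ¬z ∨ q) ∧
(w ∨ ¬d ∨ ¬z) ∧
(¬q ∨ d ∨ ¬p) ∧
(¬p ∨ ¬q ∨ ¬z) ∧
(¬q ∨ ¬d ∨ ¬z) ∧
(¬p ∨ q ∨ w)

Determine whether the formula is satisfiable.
Yes

Yes, the formula is satisfiable.

One satisfying assignment is: z=False, d=False, w=False, p=False, q=True

Verification: With this assignment, all 18 clauses evaluate to true.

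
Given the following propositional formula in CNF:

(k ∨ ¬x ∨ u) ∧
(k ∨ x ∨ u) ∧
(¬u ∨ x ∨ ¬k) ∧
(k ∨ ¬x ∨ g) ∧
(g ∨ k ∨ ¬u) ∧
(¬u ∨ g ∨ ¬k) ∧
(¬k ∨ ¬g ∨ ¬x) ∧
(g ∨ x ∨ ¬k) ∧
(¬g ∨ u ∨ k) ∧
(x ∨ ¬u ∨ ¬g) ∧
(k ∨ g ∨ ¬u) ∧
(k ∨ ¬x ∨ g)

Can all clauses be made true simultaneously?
Yes

Yes, the formula is satisfiable.

One satisfying assignment is: u=False, x=True, k=True, g=False

Verification: With this assignment, all 12 clauses evaluate to true.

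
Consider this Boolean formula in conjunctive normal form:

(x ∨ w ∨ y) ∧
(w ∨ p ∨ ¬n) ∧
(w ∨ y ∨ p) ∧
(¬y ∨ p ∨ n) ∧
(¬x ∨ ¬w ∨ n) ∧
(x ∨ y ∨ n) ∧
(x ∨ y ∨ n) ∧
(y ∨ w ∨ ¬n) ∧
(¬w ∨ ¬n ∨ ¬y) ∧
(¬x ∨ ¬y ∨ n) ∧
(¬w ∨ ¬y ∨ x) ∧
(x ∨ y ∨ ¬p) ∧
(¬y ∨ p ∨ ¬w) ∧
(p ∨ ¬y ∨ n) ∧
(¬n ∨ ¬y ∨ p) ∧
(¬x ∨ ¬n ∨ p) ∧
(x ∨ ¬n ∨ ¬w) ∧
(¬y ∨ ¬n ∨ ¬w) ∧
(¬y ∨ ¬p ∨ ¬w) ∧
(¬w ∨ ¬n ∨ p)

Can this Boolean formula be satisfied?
Yes

Yes, the formula is satisfiable.

One satisfying assignment is: x=True, y=False, w=False, p=True, n=False

Verification: With this assignment, all 20 clauses evaluate to true.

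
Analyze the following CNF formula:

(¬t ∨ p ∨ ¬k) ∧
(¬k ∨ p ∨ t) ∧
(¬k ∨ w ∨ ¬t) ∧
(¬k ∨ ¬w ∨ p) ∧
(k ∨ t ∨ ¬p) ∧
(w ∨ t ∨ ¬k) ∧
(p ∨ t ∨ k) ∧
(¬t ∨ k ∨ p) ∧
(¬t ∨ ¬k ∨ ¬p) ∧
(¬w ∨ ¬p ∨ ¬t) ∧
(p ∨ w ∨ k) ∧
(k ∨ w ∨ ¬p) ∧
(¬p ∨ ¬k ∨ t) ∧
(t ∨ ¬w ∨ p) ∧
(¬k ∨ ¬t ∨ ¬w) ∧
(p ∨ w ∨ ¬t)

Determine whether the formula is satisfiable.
No

No, the formula is not satisfiable.

No assignment of truth values to the variables can make all 16 clauses true simultaneously.

The formula is UNSAT (unsatisfiable).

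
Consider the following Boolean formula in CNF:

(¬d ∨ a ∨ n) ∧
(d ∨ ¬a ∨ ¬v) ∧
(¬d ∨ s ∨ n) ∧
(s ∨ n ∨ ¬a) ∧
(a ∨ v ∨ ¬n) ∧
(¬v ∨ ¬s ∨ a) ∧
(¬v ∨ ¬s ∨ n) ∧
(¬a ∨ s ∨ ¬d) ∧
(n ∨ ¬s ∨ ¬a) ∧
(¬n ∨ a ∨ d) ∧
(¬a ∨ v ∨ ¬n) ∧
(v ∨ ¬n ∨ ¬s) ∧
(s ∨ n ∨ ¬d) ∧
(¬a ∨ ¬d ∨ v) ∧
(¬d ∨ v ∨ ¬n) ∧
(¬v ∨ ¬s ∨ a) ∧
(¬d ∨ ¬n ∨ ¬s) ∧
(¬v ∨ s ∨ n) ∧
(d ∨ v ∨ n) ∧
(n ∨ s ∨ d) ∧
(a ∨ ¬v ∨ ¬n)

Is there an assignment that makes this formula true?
No

No, the formula is not satisfiable.

No assignment of truth values to the variables can make all 21 clauses true simultaneously.

The formula is UNSAT (unsatisfiable).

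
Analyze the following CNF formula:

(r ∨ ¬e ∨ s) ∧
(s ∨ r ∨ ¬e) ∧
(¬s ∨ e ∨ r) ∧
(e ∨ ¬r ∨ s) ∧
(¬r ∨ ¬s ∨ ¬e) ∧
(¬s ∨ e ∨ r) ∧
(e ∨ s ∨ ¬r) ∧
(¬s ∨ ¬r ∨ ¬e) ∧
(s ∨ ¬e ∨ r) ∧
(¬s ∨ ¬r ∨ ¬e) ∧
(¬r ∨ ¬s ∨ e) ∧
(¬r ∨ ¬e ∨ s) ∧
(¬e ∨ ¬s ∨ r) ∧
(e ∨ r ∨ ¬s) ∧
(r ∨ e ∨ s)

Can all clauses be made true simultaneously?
No

No, the formula is not satisfiable.

No assignment of truth values to the variables can make all 15 clauses true simultaneously.

The formula is UNSAT (unsatisfiable).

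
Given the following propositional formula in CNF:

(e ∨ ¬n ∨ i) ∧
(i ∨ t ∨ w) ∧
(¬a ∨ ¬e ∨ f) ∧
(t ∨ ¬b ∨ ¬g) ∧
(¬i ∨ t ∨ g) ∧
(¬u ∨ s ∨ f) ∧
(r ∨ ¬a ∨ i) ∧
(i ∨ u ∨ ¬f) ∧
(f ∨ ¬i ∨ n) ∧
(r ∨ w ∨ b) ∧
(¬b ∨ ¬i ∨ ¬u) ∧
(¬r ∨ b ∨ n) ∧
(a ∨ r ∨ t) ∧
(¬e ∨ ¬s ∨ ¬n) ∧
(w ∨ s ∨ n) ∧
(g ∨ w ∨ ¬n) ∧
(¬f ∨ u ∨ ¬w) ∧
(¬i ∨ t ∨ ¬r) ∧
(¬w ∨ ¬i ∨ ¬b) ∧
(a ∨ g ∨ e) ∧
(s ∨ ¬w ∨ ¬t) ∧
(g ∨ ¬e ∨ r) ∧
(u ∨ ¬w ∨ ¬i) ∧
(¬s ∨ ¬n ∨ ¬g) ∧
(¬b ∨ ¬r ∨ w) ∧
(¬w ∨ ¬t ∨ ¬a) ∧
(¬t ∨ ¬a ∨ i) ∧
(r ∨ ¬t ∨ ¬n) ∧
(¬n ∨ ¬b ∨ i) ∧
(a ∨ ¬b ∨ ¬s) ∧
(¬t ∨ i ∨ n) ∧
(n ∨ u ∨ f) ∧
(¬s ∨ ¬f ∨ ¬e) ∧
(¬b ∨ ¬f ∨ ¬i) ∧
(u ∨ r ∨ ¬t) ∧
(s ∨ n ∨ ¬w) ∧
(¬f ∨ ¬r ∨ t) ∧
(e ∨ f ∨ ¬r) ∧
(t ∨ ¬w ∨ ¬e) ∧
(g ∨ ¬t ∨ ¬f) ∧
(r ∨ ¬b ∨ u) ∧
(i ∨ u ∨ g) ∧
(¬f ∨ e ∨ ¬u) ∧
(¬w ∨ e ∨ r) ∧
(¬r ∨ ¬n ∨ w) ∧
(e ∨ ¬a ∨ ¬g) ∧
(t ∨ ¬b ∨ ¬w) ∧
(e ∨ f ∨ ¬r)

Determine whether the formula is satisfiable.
No

No, the formula is not satisfiable.

No assignment of truth values to the variables can make all 48 clauses true simultaneously.

The formula is UNSAT (unsatisfiable).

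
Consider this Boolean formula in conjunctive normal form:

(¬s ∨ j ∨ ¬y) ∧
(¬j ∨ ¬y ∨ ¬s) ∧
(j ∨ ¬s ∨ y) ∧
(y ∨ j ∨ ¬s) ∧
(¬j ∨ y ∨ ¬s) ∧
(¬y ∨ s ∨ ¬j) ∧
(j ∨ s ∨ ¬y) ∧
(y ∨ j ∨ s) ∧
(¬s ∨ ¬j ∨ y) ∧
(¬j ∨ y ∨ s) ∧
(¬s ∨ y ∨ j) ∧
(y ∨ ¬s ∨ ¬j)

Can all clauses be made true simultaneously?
No

No, the formula is not satisfiable.

No assignment of truth values to the variables can make all 12 clauses true simultaneously.

The formula is UNSAT (unsatisfiable).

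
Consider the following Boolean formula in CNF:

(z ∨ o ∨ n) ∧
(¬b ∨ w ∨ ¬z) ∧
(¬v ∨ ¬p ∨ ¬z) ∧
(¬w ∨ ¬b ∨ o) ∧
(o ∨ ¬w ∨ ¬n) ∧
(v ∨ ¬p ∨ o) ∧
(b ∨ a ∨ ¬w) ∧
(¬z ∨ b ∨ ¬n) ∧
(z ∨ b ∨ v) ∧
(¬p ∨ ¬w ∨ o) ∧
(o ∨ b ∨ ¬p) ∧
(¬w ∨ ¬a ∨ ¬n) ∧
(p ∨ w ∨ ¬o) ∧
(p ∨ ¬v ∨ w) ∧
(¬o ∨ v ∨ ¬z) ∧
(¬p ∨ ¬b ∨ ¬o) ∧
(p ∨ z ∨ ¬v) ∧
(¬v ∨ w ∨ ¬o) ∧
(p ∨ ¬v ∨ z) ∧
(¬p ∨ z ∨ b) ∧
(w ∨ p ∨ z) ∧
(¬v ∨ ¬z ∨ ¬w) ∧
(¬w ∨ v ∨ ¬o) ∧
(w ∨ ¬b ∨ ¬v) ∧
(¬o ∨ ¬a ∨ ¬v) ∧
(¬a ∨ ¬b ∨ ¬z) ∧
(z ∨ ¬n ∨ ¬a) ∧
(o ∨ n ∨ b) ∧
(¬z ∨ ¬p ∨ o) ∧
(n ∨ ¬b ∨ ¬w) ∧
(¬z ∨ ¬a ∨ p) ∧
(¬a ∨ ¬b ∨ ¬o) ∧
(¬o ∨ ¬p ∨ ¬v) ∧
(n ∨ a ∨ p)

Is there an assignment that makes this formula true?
No

No, the formula is not satisfiable.

No assignment of truth values to the variables can make all 34 clauses true simultaneously.

The formula is UNSAT (unsatisfiable).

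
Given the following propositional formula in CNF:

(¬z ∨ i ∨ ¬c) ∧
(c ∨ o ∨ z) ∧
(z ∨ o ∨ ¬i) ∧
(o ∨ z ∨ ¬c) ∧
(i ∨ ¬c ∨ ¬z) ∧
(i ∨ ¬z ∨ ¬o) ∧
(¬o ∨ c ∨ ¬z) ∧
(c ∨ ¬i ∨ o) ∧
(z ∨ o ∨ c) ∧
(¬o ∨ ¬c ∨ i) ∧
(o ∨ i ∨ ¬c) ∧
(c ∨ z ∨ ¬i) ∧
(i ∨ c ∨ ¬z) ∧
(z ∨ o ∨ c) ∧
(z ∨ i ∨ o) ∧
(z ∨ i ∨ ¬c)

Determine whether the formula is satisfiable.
Yes

Yes, the formula is satisfiable.

One satisfying assignment is: o=False, i=True, c=True, z=True

Verification: With this assignment, all 16 clauses evaluate to true.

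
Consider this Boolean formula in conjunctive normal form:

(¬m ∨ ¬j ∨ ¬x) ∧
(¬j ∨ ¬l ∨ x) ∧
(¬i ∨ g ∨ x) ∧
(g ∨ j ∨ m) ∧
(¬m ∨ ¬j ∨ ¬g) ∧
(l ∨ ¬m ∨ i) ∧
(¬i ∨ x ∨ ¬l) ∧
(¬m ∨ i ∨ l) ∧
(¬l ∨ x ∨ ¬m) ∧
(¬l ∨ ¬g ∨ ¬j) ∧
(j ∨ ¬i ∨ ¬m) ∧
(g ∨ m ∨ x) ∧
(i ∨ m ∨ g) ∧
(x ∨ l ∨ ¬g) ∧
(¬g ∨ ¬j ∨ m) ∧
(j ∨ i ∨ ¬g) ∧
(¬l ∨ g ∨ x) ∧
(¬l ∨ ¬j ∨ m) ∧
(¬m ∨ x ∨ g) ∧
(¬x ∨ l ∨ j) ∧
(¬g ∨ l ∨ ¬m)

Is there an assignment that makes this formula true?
Yes

Yes, the formula is satisfiable.

One satisfying assignment is: g=False, j=False, i=False, x=True, l=True, m=True

Verification: With this assignment, all 21 clauses evaluate to true.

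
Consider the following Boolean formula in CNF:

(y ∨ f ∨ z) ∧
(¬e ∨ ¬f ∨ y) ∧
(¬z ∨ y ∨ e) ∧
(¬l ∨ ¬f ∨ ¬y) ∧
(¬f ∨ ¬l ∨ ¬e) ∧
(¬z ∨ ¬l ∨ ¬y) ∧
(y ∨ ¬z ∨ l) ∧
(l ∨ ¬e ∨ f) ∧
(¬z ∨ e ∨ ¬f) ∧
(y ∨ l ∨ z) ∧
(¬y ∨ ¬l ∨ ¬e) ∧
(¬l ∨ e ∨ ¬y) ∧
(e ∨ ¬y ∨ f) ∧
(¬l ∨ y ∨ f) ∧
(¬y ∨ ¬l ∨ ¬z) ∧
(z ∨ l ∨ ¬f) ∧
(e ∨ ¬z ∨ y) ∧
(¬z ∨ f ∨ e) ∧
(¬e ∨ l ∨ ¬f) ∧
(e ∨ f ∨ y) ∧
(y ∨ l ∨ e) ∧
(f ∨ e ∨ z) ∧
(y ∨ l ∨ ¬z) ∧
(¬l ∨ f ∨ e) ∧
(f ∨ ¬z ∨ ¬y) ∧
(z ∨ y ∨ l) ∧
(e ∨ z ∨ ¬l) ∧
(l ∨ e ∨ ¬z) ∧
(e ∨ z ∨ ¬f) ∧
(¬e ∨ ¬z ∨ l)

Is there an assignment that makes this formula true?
No

No, the formula is not satisfiable.

No assignment of truth values to the variables can make all 30 clauses true simultaneously.

The formula is UNSAT (unsatisfiable).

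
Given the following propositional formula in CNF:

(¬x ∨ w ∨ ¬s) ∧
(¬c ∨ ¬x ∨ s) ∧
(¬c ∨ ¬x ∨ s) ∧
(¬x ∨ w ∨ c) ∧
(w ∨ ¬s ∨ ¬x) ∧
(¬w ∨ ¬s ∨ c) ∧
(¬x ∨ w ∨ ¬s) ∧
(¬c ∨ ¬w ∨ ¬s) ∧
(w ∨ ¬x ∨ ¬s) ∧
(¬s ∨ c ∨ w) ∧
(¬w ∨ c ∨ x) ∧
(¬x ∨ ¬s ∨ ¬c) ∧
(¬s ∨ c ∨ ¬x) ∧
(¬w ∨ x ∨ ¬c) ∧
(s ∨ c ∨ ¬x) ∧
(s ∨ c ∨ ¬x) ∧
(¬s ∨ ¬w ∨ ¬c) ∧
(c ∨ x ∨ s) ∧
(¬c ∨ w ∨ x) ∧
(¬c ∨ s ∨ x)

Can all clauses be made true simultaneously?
No

No, the formula is not satisfiable.

No assignment of truth values to the variables can make all 20 clauses true simultaneously.

The formula is UNSAT (unsatisfiable).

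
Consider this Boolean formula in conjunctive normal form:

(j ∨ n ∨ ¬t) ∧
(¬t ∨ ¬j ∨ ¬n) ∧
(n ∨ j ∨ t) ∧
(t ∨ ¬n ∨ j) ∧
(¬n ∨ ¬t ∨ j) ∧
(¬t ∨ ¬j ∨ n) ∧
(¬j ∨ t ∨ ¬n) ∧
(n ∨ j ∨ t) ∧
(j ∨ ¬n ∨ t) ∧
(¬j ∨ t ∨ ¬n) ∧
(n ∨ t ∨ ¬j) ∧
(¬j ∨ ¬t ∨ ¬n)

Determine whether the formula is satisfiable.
No

No, the formula is not satisfiable.

No assignment of truth values to the variables can make all 12 clauses true simultaneously.

The formula is UNSAT (unsatisfiable).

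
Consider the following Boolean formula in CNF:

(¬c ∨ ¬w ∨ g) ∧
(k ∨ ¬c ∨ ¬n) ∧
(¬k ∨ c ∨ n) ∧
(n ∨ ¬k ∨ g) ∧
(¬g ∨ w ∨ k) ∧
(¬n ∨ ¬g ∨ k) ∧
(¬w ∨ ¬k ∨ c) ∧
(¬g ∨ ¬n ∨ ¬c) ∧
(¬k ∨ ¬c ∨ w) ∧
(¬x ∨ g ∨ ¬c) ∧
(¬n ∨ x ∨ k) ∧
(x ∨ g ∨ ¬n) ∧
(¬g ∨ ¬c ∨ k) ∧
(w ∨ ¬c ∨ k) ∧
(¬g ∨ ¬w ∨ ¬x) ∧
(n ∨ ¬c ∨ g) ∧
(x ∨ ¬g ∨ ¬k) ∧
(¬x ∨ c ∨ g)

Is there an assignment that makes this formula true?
Yes

Yes, the formula is satisfiable.

One satisfying assignment is: c=False, g=False, k=False, n=False, w=False, x=False

Verification: With this assignment, all 18 clauses evaluate to true.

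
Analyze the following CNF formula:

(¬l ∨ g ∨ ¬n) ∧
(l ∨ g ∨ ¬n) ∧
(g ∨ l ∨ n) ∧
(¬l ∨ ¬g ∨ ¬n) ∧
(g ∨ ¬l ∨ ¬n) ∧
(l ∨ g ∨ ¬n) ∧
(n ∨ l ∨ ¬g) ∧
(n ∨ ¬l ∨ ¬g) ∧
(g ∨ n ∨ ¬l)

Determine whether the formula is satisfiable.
Yes

Yes, the formula is satisfiable.

One satisfying assignment is: g=True, l=False, n=True

Verification: With this assignment, all 9 clauses evaluate to true.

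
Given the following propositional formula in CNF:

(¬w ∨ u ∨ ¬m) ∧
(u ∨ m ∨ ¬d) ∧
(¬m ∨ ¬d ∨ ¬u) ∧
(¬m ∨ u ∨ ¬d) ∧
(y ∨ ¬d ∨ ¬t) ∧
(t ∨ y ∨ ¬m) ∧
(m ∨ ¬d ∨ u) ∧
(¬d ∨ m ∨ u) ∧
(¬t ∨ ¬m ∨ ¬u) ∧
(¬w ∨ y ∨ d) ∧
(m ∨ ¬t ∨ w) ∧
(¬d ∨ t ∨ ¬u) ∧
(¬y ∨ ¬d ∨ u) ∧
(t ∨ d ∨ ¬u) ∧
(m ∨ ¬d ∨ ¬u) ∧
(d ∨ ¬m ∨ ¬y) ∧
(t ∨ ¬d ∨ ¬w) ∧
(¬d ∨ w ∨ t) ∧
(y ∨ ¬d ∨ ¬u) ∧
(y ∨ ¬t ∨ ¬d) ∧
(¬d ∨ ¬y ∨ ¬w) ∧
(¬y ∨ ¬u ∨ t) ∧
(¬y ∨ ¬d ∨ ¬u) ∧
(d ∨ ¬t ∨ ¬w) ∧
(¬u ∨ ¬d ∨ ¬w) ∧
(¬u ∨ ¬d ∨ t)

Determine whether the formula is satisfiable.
Yes

Yes, the formula is satisfiable.

One satisfying assignment is: m=False, u=False, w=False, d=False, y=False, t=False

Verification: With this assignment, all 26 clauses evaluate to true.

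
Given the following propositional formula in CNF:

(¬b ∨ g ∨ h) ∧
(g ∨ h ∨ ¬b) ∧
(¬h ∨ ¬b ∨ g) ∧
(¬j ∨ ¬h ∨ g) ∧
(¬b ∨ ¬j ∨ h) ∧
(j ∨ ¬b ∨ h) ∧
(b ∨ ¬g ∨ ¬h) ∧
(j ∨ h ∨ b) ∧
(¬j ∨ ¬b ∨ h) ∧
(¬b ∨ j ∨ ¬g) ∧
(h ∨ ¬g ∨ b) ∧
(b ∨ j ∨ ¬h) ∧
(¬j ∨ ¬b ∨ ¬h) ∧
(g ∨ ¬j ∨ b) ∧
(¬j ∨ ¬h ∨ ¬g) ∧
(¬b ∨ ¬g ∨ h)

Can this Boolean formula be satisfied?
No

No, the formula is not satisfiable.

No assignment of truth values to the variables can make all 16 clauses true simultaneously.

The formula is UNSAT (unsatisfiable).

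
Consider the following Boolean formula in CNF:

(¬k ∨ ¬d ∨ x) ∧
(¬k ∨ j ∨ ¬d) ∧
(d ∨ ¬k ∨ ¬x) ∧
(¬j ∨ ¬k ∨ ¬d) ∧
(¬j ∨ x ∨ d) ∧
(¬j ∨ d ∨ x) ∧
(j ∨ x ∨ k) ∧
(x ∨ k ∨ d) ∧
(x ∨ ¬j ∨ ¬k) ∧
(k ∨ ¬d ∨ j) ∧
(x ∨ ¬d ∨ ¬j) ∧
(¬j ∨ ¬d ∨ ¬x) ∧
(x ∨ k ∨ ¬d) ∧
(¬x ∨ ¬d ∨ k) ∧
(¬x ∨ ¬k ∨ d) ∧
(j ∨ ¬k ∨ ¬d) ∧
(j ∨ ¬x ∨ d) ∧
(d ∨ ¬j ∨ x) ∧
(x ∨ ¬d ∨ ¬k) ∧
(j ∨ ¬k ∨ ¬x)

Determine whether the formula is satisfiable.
Yes

Yes, the formula is satisfiable.

One satisfying assignment is: j=False, d=False, k=True, x=False

Verification: With this assignment, all 20 clauses evaluate to true.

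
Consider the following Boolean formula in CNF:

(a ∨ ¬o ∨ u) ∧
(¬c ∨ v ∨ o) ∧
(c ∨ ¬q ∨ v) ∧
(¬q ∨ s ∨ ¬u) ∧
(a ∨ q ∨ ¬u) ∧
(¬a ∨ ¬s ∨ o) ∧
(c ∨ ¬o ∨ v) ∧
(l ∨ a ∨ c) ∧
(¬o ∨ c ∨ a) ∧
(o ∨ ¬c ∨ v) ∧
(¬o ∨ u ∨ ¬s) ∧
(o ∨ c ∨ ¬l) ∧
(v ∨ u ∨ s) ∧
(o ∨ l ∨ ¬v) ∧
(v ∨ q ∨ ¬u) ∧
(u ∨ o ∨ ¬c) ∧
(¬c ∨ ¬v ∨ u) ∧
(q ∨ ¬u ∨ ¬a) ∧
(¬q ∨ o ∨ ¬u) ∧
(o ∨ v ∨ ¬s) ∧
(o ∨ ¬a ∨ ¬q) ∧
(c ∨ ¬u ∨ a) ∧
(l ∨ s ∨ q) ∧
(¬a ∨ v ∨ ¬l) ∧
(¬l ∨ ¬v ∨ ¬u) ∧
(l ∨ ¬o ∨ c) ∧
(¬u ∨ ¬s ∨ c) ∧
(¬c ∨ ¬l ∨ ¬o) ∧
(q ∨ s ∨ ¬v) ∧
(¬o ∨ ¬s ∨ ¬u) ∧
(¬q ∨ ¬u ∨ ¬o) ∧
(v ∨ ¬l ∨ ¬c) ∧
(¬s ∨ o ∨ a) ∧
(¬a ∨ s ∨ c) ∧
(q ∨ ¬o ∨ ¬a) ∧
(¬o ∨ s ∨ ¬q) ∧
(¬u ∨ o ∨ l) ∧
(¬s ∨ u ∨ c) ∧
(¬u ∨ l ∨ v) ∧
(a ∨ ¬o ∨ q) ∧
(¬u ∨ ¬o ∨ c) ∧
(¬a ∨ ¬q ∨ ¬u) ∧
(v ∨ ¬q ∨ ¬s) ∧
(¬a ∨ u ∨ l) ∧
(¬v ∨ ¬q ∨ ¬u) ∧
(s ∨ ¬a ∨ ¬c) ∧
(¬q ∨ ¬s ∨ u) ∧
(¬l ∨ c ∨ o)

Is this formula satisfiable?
No

No, the formula is not satisfiable.

No assignment of truth values to the variables can make all 48 clauses true simultaneously.

The formula is UNSAT (unsatisfiable).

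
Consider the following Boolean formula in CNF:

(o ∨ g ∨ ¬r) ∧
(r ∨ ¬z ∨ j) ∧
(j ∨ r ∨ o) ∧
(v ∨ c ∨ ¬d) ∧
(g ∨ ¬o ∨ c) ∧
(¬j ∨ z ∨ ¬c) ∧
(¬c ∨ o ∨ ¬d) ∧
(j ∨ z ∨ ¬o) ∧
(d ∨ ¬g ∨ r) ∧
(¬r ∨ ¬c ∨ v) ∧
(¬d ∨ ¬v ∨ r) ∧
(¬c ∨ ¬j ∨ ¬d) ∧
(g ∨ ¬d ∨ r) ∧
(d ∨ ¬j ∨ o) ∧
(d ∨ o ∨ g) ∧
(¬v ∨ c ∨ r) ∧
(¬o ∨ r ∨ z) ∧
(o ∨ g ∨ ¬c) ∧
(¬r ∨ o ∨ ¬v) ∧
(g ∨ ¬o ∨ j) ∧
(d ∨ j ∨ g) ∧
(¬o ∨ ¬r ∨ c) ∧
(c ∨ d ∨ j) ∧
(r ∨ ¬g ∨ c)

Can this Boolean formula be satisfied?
Yes

Yes, the formula is satisfiable.

One satisfying assignment is: z=True, g=True, d=False, r=True, c=True, v=True, o=True, j=False

Verification: With this assignment, all 24 clauses evaluate to true.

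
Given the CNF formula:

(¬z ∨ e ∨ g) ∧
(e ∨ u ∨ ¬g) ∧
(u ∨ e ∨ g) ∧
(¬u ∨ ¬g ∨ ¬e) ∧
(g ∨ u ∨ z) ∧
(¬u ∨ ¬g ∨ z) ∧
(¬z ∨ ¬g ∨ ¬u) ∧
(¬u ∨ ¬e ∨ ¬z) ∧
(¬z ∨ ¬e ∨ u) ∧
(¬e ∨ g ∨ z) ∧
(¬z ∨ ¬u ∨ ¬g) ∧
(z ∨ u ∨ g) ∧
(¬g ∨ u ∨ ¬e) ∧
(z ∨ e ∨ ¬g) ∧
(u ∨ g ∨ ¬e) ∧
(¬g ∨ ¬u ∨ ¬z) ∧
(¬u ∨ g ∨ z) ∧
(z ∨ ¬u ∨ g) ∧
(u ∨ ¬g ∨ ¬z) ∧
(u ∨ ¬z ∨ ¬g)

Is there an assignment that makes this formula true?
No

No, the formula is not satisfiable.

No assignment of truth values to the variables can make all 20 clauses true simultaneously.

The formula is UNSAT (unsatisfiable).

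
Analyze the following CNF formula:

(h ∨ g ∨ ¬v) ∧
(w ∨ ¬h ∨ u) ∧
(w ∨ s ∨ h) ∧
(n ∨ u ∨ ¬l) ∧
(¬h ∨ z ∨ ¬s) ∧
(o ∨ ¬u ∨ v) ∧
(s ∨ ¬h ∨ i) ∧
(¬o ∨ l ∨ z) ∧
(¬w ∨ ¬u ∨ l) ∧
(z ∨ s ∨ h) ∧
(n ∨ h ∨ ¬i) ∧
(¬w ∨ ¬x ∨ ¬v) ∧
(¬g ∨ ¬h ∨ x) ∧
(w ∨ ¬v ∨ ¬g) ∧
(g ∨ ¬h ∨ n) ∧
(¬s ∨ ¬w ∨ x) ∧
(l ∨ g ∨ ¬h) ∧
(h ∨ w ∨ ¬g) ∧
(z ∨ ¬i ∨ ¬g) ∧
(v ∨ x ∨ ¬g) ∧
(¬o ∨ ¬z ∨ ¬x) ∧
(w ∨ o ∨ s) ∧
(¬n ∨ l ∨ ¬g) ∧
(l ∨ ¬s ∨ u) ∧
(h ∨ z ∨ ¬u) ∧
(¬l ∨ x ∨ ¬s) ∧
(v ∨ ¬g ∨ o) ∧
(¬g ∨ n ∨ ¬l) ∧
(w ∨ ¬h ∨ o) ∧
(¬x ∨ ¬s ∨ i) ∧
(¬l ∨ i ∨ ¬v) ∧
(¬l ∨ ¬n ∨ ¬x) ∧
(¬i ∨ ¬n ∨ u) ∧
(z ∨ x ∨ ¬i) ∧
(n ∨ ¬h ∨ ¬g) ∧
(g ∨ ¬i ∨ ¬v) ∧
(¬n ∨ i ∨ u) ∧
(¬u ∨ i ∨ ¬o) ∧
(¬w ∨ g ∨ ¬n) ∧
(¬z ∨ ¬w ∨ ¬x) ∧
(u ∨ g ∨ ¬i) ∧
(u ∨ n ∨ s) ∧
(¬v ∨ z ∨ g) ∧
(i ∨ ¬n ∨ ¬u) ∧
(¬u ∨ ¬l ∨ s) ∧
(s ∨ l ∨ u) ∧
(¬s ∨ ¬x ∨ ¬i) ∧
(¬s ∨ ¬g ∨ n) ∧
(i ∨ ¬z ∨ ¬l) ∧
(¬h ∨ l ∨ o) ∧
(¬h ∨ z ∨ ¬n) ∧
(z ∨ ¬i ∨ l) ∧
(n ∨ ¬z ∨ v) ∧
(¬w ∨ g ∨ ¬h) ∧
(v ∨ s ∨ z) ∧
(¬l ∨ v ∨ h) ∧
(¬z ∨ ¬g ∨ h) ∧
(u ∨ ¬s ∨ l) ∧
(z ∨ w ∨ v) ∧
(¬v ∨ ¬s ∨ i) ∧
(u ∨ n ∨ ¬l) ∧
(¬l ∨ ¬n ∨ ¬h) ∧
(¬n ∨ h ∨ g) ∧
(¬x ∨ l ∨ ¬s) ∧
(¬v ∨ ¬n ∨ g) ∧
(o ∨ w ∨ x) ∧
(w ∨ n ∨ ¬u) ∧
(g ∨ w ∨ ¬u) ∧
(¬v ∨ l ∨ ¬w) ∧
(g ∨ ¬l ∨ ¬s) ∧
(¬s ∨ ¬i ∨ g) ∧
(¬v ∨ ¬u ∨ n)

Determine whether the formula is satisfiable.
No

No, the formula is not satisfiable.

No assignment of truth values to the variables can make all 72 clauses true simultaneously.

The formula is UNSAT (unsatisfiable).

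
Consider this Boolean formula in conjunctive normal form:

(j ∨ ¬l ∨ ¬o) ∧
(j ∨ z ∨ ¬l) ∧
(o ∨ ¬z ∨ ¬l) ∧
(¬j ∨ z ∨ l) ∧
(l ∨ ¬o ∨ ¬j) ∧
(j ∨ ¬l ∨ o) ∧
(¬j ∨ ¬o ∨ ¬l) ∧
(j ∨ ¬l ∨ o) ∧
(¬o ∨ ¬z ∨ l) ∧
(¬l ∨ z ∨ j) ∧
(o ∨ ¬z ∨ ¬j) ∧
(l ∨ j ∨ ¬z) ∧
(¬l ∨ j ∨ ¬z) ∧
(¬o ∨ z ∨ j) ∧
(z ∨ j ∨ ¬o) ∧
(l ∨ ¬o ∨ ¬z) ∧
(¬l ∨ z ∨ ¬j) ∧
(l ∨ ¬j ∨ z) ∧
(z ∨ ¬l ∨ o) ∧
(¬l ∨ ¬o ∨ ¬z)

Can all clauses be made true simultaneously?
Yes

Yes, the formula is satisfiable.

One satisfying assignment is: l=False, z=False, j=False, o=False

Verification: With this assignment, all 20 clauses evaluate to true.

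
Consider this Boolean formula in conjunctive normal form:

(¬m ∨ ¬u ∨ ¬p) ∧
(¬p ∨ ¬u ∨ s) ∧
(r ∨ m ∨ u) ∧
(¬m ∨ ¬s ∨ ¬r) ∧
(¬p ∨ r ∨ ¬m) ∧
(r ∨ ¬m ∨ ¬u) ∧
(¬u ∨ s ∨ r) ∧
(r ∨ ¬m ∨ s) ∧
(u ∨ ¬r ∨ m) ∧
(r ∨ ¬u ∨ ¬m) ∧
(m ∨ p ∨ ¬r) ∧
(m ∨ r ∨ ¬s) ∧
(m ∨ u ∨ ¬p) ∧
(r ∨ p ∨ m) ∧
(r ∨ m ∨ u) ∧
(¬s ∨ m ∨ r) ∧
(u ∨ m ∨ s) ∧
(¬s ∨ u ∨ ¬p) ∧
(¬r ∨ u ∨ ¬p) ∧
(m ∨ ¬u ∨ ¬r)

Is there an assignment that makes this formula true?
Yes

Yes, the formula is satisfiable.

One satisfying assignment is: r=True, s=False, u=False, m=True, p=False

Verification: With this assignment, all 20 clauses evaluate to true.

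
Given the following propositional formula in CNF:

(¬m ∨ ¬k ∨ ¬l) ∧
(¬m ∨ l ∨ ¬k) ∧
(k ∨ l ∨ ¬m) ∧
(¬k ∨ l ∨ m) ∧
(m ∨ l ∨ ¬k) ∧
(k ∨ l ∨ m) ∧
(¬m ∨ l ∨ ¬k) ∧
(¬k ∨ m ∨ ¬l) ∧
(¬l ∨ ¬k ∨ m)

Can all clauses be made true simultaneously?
Yes

Yes, the formula is satisfiable.

One satisfying assignment is: k=False, m=False, l=True

Verification: With this assignment, all 9 clauses evaluate to true.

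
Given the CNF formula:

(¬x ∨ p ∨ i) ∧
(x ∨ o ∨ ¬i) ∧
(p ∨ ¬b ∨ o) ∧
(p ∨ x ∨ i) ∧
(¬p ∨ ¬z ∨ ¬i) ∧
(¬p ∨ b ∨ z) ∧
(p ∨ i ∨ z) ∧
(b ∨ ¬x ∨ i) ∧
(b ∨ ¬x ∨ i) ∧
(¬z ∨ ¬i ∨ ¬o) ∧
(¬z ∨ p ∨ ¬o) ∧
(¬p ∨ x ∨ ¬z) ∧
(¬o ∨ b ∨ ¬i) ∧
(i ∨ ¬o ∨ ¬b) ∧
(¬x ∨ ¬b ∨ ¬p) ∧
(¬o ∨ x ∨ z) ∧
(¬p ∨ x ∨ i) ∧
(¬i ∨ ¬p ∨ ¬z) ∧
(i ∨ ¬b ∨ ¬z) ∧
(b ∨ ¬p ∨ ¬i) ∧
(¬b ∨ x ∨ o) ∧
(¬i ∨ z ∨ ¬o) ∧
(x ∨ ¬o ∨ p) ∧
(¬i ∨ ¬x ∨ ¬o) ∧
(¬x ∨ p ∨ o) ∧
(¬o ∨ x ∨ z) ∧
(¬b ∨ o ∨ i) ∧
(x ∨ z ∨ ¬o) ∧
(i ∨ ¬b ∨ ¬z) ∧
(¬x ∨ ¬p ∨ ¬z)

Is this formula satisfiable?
No

No, the formula is not satisfiable.

No assignment of truth values to the variables can make all 30 clauses true simultaneously.

The formula is UNSAT (unsatisfiable).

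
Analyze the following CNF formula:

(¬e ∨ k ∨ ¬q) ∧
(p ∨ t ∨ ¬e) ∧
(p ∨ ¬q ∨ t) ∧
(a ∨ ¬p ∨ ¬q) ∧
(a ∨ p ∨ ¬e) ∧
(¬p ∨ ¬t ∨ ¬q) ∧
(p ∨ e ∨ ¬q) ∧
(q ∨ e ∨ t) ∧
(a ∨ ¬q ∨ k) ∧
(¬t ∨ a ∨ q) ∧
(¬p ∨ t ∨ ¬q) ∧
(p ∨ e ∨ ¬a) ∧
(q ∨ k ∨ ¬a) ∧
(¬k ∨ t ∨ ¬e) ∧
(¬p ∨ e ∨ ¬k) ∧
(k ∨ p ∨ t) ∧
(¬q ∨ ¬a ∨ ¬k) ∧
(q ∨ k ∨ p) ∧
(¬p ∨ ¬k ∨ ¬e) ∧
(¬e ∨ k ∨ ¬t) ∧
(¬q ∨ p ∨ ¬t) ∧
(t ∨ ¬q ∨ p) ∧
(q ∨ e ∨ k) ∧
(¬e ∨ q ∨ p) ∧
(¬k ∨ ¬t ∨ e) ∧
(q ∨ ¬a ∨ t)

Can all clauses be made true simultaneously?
Yes

Yes, the formula is satisfiable.

One satisfying assignment is: e=True, p=True, a=False, q=False, k=False, t=False

Verification: With this assignment, all 26 clauses evaluate to true.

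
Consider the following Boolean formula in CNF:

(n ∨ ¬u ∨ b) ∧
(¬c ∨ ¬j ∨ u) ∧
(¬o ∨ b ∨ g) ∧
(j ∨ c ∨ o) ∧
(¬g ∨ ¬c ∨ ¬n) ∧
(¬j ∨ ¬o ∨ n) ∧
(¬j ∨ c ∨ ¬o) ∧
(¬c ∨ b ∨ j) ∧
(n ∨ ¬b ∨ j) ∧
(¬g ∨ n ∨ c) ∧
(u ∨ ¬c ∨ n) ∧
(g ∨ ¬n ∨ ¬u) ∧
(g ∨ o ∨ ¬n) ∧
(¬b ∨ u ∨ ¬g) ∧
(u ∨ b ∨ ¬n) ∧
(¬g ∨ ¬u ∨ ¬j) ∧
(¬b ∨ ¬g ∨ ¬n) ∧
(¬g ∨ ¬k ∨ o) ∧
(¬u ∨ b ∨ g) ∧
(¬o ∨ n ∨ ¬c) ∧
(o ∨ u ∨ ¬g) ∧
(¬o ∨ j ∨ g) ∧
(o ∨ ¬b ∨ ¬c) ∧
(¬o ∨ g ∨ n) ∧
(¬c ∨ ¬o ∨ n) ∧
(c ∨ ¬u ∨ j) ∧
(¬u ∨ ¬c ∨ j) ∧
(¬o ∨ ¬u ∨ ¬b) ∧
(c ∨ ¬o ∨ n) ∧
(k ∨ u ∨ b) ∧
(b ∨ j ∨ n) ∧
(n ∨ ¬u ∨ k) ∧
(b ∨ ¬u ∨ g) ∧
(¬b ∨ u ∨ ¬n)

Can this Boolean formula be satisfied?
Yes

Yes, the formula is satisfiable.

One satisfying assignment is: u=False, c=False, n=False, b=True, o=False, j=True, k=False, g=False

Verification: With this assignment, all 34 clauses evaluate to true.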